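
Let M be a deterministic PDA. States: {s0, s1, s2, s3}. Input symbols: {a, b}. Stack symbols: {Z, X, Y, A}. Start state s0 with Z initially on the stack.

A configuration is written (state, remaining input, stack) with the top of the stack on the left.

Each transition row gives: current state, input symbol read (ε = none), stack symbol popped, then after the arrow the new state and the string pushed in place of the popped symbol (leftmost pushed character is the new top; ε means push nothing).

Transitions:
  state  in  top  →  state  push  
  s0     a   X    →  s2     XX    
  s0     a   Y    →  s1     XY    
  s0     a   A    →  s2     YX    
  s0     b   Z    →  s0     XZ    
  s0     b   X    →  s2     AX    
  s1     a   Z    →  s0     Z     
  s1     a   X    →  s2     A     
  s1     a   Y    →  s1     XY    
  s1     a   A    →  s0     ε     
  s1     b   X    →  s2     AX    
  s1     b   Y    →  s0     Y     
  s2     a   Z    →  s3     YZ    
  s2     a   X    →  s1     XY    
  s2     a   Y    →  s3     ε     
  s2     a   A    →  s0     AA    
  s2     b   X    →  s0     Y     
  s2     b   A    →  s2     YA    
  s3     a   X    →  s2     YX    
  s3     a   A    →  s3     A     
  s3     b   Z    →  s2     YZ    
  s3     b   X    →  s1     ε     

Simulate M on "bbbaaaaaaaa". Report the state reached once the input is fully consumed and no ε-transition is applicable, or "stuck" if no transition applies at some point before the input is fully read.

(s0, bbbaaaaaaaa, Z)
  read b, top Z: go to s0, push XZ → (s0, bbaaaaaaaa, XZ)
  read b, top X: go to s2, push AX → (s2, baaaaaaaa, AXZ)
  read b, top A: go to s2, push YA → (s2, aaaaaaaa, YAXZ)
  read a, top Y: go to s3, push ε → (s3, aaaaaaa, AXZ)
  read a, top A: go to s3, push A → (s3, aaaaaa, AXZ)
  read a, top A: go to s3, push A → (s3, aaaaa, AXZ)
  read a, top A: go to s3, push A → (s3, aaaa, AXZ)
  read a, top A: go to s3, push A → (s3, aaa, AXZ)
  read a, top A: go to s3, push A → (s3, aa, AXZ)
  read a, top A: go to s3, push A → (s3, a, AXZ)
  read a, top A: go to s3, push A → (s3, ε, AXZ)
All input consumed; M is in state s3.

s3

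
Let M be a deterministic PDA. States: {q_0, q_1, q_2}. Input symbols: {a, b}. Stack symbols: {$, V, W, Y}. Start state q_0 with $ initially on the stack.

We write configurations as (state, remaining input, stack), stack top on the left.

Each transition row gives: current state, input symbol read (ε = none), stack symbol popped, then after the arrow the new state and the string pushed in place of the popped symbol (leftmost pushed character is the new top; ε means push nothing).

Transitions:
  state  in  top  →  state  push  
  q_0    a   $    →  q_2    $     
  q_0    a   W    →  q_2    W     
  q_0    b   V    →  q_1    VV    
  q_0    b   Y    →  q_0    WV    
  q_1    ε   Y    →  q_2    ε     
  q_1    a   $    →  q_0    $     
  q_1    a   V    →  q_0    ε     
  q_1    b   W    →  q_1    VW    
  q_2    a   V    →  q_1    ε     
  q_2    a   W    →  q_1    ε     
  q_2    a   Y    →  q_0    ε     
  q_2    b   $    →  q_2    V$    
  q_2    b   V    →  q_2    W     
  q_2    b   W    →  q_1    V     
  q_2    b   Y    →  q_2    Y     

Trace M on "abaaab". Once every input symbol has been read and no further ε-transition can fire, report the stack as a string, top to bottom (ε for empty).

V$

(q_0, abaaab, $)
  read a, top $: go to q_2, push $ → (q_2, baaab, $)
  read b, top $: go to q_2, push V$ → (q_2, aaab, V$)
  read a, top V: go to q_1, push ε → (q_1, aab, $)
  read a, top $: go to q_0, push $ → (q_0, ab, $)
  read a, top $: go to q_2, push $ → (q_2, b, $)
  read b, top $: go to q_2, push V$ → (q_2, ε, V$)
All input consumed in state q_2 with stack V$.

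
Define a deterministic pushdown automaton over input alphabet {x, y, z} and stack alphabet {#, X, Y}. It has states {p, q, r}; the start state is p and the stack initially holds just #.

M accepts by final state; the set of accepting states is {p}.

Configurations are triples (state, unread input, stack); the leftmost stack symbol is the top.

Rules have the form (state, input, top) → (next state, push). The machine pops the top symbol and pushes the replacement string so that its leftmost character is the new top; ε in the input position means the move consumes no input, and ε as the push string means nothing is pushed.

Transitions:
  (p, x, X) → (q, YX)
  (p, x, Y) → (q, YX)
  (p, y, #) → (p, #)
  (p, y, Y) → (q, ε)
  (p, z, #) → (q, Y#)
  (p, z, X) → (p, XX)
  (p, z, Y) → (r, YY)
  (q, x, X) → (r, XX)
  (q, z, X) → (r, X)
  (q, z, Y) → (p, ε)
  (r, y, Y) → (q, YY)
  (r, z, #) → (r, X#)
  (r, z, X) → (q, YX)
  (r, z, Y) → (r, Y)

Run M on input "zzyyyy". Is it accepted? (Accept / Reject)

(p, zzyyyy, #)
  read z, top #: go to q, push Y# → (q, zyyyy, Y#)
  read z, top Y: go to p, push ε → (p, yyyy, #)
  read y, top #: go to p, push # → (p, yyy, #)
  read y, top #: go to p, push # → (p, yy, #)
  read y, top #: go to p, push # → (p, y, #)
  read y, top #: go to p, push # → (p, ε, #)
All input consumed; state p ∈ F.

Accept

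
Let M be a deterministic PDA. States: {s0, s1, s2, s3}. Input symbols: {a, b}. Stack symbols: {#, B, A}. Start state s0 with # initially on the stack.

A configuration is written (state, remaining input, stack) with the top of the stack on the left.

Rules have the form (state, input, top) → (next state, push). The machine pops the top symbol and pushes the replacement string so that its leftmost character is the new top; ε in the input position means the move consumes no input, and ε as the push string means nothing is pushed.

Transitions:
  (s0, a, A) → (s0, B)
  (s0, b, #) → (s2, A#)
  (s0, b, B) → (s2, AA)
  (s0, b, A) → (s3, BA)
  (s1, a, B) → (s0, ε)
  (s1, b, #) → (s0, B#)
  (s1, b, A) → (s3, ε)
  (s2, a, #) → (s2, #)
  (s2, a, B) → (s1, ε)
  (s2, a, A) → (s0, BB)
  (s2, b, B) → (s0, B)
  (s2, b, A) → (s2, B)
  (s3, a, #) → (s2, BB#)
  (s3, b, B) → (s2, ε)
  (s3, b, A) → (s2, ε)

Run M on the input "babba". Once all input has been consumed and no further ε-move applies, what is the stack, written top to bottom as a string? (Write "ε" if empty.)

(s0, babba, #)
  read b, top #: go to s2, push A# → (s2, abba, A#)
  read a, top A: go to s0, push BB → (s0, bba, BB#)
  read b, top B: go to s2, push AA → (s2, ba, AAB#)
  read b, top A: go to s2, push B → (s2, a, BAB#)
  read a, top B: go to s1, push ε → (s1, ε, AB#)
All input consumed in state s1 with stack AB#.

AB#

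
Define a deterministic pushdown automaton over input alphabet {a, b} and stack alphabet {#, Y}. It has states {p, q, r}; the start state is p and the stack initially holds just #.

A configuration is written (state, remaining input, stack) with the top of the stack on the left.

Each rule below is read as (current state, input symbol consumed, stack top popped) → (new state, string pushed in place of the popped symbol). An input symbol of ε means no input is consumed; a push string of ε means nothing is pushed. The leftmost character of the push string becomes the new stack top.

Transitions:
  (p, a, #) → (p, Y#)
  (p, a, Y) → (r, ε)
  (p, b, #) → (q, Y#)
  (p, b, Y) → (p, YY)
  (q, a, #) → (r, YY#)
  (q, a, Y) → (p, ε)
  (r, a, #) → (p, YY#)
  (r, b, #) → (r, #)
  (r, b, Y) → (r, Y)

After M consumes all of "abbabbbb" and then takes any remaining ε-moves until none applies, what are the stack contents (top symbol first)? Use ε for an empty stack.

YY#

(p, abbabbbb, #)
  read a, top #: go to p, push Y# → (p, bbabbbb, Y#)
  read b, top Y: go to p, push YY → (p, babbbb, YY#)
  read b, top Y: go to p, push YY → (p, abbbb, YYY#)
  read a, top Y: go to r, push ε → (r, bbbb, YY#)
  read b, top Y: go to r, push Y → (r, bbb, YY#)
  read b, top Y: go to r, push Y → (r, bb, YY#)
  read b, top Y: go to r, push Y → (r, b, YY#)
  read b, top Y: go to r, push Y → (r, ε, YY#)
All input consumed in state r with stack YY#.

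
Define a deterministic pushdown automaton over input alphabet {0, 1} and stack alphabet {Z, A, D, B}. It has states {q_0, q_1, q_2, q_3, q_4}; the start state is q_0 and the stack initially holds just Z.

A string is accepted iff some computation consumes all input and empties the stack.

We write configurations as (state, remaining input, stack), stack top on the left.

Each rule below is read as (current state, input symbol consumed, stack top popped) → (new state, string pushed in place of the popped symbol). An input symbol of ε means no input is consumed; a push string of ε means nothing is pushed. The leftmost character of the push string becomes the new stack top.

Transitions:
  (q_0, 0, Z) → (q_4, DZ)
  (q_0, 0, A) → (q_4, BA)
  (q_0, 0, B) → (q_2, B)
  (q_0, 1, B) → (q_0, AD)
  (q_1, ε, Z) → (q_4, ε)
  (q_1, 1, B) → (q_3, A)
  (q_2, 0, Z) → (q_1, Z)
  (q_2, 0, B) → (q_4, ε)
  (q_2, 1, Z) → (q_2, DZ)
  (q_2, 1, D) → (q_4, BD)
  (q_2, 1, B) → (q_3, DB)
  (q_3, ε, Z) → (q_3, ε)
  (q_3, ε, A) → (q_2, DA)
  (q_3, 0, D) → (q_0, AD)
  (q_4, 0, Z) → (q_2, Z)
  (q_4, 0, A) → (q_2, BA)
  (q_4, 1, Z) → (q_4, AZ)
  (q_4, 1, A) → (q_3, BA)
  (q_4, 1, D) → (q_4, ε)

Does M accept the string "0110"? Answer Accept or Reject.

Reject

(q_0, 0110, Z)
  read 0, top Z: go to q_4, push DZ → (q_4, 110, DZ)
  read 1, top D: go to q_4, push ε → (q_4, 10, Z)
  read 1, top Z: go to q_4, push AZ → (q_4, 0, AZ)
  read 0, top A: go to q_2, push BA → (q_2, ε, BAZ)
All input consumed; stack is BAZ, not empty, and no further ε-move applies.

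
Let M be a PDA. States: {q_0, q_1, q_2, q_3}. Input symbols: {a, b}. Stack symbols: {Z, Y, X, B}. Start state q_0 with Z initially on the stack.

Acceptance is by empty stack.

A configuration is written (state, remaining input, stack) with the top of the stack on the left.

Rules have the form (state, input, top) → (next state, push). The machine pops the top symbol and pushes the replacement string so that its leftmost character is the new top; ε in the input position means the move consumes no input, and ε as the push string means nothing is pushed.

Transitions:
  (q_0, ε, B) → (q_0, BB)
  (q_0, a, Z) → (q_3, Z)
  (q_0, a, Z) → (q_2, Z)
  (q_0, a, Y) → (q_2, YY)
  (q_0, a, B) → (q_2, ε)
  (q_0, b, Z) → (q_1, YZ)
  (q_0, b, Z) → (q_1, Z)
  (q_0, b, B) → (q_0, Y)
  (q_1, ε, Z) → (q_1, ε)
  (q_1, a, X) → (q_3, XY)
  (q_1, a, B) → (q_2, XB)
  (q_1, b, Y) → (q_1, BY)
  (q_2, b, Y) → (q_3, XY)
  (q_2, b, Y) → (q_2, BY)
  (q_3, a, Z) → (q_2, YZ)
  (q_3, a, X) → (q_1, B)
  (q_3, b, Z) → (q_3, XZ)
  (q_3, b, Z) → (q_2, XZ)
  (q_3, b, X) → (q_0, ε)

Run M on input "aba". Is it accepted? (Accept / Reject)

No computation consumes all input and empties the stack.

Reject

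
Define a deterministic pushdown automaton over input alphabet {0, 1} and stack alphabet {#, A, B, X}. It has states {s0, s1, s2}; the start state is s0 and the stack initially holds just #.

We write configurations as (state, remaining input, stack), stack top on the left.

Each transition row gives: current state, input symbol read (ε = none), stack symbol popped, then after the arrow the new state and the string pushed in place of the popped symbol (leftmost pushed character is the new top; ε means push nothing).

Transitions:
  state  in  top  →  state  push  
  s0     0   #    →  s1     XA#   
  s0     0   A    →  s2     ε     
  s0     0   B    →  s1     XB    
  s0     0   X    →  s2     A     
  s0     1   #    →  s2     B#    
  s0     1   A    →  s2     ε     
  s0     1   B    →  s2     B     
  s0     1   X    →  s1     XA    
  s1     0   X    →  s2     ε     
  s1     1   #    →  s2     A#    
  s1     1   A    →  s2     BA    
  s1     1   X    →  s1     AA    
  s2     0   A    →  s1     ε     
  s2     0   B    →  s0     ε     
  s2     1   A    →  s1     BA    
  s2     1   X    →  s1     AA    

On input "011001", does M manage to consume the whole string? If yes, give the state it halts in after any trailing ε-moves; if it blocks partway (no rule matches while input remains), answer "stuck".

s1

(s0, 011001, #)
  read 0, top #: go to s1, push XA# → (s1, 11001, XA#)
  read 1, top X: go to s1, push AA → (s1, 1001, AAA#)
  read 1, top A: go to s2, push BA → (s2, 001, BAAA#)
  read 0, top B: go to s0, push ε → (s0, 01, AAA#)
  read 0, top A: go to s2, push ε → (s2, 1, AA#)
  read 1, top A: go to s1, push BA → (s1, ε, BAA#)
All input consumed; M is in state s1.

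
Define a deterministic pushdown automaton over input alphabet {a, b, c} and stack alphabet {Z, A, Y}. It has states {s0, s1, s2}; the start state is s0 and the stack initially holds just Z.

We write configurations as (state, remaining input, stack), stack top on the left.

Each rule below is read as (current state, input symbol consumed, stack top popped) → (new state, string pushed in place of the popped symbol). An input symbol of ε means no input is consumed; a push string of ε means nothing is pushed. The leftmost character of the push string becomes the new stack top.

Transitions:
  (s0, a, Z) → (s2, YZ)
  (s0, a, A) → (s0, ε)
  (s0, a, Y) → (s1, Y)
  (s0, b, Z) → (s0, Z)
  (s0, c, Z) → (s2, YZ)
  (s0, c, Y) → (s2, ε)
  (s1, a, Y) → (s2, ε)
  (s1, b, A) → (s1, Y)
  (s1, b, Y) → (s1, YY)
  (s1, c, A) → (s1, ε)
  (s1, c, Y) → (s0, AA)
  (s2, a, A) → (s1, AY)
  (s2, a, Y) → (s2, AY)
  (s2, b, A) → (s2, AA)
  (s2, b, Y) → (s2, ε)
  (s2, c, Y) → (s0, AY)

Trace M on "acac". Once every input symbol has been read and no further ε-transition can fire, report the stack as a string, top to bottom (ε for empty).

Z

(s0, acac, Z) ⊢ (s2, cac, YZ) ⊢ (s0, ac, AYZ) ⊢ (s0, c, YZ) ⊢ (s2, ε, Z)
All input consumed in state s2 with stack Z.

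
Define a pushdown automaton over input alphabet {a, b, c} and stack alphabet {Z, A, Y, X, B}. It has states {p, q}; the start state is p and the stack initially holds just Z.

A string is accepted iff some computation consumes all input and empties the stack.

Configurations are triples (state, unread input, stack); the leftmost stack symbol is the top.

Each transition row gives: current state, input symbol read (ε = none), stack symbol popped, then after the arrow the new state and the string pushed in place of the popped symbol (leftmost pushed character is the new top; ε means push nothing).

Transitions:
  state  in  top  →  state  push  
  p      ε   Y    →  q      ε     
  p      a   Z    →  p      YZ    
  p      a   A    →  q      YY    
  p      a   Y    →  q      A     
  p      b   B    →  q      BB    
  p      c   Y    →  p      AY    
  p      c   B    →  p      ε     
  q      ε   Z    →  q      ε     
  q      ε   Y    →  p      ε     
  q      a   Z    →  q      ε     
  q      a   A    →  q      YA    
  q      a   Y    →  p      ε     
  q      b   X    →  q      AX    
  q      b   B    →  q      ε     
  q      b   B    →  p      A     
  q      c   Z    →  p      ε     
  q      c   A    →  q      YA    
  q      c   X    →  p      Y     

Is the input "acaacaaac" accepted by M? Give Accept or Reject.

Accept

One accepting computation: (p, acaacaaac, Z) ⊢ (p, caacaaac, YZ) ⊢ (p, aacaaac, AYZ) ⊢ (q, acaaac, YYYZ) ⊢ (p, caaac, YYZ) ⊢ (p, aaac, AYYZ) ⊢ (q, aac, YYYYZ) ⊢ (p, ac, YYYZ) ⊢ (q, ac, YYZ) ⊢ (p, c, YZ) ⊢ (q, c, Z) ⊢ (p, ε, ε)
All input consumed and the stack is empty.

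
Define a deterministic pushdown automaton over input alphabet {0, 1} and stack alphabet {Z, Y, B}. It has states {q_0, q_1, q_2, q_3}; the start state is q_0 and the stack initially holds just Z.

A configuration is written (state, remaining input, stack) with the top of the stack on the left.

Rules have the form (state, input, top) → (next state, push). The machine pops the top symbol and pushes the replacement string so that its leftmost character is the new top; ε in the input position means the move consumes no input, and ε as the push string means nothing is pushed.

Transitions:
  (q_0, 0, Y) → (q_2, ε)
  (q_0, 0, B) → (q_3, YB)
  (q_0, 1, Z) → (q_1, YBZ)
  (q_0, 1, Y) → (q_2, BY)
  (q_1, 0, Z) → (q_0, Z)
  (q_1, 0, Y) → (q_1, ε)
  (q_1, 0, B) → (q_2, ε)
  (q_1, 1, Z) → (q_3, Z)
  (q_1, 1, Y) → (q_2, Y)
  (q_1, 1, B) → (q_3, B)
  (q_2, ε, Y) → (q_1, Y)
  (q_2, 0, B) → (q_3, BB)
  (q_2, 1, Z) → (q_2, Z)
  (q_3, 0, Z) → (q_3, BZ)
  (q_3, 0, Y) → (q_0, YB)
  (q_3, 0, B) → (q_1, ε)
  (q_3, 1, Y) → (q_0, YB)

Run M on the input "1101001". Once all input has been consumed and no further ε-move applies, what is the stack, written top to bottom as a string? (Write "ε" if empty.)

YBZ

(q_0, 1101001, Z) ⊢ (q_1, 101001, YBZ) ⊢ (q_2, 01001, YBZ) ⊢ (q_1, 01001, YBZ) ⊢ (q_1, 1001, BZ) ⊢ (q_3, 001, BZ) ⊢ (q_1, 01, Z) ⊢ (q_0, 1, Z) ⊢ (q_1, ε, YBZ)
All input consumed in state q_1 with stack YBZ.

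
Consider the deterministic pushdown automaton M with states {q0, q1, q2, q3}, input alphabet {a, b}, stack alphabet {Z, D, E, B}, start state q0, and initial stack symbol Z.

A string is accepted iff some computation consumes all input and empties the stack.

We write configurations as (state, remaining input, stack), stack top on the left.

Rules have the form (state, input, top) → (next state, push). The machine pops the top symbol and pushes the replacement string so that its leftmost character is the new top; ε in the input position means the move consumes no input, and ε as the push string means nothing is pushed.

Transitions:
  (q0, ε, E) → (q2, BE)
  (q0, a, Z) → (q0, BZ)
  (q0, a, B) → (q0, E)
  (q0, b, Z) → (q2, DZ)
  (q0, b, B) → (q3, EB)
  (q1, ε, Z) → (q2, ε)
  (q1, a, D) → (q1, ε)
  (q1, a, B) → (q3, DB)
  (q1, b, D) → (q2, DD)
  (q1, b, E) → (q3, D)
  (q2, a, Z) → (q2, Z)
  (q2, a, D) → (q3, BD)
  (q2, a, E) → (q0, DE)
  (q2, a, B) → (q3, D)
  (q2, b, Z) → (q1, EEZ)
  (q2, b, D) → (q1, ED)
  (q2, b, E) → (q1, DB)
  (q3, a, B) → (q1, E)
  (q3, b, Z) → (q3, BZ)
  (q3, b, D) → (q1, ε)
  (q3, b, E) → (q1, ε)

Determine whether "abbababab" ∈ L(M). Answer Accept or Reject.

Reject

(q0, abbababab, Z) ⊢ (q0, bbababab, BZ) ⊢ (q3, bababab, EBZ) ⊢ (q1, ababab, BZ) ⊢ (q3, babab, DBZ) ⊢ (q1, abab, BZ) ⊢ (q3, bab, DBZ) ⊢ (q1, ab, BZ) ⊢ (q3, b, DBZ) ⊢ (q1, ε, BZ)
All input consumed; stack is BZ, not empty, and no further ε-move applies.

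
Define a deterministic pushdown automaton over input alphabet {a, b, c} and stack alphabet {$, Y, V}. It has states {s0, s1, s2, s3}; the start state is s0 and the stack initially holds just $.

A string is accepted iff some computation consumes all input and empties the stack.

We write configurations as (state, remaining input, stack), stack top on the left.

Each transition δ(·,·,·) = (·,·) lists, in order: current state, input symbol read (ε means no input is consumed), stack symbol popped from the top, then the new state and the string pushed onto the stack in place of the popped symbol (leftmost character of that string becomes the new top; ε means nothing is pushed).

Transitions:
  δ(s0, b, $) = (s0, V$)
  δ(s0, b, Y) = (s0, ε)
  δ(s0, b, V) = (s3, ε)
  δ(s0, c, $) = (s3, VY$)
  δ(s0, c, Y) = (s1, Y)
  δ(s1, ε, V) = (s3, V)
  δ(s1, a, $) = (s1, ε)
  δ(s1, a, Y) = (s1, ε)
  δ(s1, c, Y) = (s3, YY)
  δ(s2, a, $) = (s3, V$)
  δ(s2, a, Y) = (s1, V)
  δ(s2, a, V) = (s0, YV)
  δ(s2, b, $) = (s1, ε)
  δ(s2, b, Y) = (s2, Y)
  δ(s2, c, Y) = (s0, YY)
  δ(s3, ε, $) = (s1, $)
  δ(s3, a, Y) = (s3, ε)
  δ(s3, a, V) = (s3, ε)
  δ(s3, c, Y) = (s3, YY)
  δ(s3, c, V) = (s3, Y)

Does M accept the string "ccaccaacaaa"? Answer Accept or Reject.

Accept

(s0, ccaccaacaaa, $)
  read c, top $: go to s3, push VY$ → (s3, caccaacaaa, VY$)
  read c, top V: go to s3, push Y → (s3, accaacaaa, YY$)
  read a, top Y: go to s3, push ε → (s3, ccaacaaa, Y$)
  read c, top Y: go to s3, push YY → (s3, caacaaa, YY$)
  read c, top Y: go to s3, push YY → (s3, aacaaa, YYY$)
  read a, top Y: go to s3, push ε → (s3, acaaa, YY$)
  read a, top Y: go to s3, push ε → (s3, caaa, Y$)
  read c, top Y: go to s3, push YY → (s3, aaa, YY$)
  read a, top Y: go to s3, push ε → (s3, aa, Y$)
  read a, top Y: go to s3, push ε → (s3, a, $)
  ε-move, top $: go to s1, push $ → (s1, a, $)
  read a, top $: go to s1, push ε → (s1, ε, ε)
All input consumed and the stack is empty.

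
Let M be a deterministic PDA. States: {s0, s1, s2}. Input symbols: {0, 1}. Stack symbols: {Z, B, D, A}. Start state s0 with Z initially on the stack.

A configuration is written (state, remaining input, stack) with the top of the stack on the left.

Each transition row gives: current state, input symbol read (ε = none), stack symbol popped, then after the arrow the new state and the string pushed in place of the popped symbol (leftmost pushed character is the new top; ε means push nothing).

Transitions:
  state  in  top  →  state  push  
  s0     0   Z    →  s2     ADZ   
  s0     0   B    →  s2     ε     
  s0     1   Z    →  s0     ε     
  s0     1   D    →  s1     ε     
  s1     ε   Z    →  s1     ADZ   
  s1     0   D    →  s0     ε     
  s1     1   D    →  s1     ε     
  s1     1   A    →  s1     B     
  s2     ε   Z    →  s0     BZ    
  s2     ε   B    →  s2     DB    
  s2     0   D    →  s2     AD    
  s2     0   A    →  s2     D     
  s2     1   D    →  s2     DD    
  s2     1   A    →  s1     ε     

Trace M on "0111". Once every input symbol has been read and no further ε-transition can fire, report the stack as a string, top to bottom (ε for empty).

BDZ

(s0, 0111, Z)
  read 0, top Z: go to s2, push ADZ → (s2, 111, ADZ)
  read 1, top A: go to s1, push ε → (s1, 11, DZ)
  read 1, top D: go to s1, push ε → (s1, 1, Z)
  ε-move, top Z: go to s1, push ADZ → (s1, 1, ADZ)
  read 1, top A: go to s1, push B → (s1, ε, BDZ)
All input consumed in state s1 with stack BDZ.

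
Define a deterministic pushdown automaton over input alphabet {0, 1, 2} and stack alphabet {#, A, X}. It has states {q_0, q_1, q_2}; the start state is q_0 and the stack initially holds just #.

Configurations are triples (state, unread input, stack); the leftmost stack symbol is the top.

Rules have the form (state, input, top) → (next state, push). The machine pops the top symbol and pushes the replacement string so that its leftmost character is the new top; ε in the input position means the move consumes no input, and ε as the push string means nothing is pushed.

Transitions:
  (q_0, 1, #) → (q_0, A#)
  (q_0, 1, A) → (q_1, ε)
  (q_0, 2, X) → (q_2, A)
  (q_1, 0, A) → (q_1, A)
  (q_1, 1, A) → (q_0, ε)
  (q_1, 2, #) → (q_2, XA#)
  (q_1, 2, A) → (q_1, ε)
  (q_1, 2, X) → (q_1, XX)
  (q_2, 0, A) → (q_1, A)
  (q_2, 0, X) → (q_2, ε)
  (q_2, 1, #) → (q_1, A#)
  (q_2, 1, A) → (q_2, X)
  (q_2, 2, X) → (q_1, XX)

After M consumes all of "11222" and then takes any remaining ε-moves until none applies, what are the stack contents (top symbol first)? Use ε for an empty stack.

XXXA#

(q_0, 11222, #)
  read 1, top #: go to q_0, push A# → (q_0, 1222, A#)
  read 1, top A: go to q_1, push ε → (q_1, 222, #)
  read 2, top #: go to q_2, push XA# → (q_2, 22, XA#)
  read 2, top X: go to q_1, push XX → (q_1, 2, XXA#)
  read 2, top X: go to q_1, push XX → (q_1, ε, XXXA#)
All input consumed in state q_1 with stack XXXA#.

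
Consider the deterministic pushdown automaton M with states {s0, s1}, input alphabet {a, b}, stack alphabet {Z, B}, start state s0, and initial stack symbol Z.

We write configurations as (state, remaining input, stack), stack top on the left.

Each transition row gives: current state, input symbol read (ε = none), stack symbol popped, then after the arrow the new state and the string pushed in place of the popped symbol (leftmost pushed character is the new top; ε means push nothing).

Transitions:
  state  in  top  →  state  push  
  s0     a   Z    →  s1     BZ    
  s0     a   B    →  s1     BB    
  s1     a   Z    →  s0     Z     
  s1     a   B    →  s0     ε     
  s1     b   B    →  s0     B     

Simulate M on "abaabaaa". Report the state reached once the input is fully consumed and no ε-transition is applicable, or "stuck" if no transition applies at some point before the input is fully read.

(s0, abaabaaa, Z)
  read a, top Z: go to s1, push BZ → (s1, baabaaa, BZ)
  read b, top B: go to s0, push B → (s0, aabaaa, BZ)
  read a, top B: go to s1, push BB → (s1, abaaa, BBZ)
  read a, top B: go to s0, push ε → (s0, baaa, BZ)
No transition for (s0, b, top B); M blocks with input baaa remaining.

stuck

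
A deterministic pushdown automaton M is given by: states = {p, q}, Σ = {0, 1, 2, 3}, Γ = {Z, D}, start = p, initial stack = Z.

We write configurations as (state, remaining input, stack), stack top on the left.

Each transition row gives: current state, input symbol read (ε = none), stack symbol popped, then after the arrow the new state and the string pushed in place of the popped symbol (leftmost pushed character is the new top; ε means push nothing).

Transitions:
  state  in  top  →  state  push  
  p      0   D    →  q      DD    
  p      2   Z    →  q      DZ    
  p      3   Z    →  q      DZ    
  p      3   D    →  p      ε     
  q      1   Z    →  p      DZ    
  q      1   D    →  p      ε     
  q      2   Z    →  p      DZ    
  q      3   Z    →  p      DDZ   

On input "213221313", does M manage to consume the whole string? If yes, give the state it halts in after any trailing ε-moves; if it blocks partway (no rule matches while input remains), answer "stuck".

stuck

(p, 213221313, Z) ⊢ (q, 13221313, DZ) ⊢ (p, 3221313, Z) ⊢ (q, 221313, DZ)
No transition for (q, 2, top D); M blocks with input 221313 remaining.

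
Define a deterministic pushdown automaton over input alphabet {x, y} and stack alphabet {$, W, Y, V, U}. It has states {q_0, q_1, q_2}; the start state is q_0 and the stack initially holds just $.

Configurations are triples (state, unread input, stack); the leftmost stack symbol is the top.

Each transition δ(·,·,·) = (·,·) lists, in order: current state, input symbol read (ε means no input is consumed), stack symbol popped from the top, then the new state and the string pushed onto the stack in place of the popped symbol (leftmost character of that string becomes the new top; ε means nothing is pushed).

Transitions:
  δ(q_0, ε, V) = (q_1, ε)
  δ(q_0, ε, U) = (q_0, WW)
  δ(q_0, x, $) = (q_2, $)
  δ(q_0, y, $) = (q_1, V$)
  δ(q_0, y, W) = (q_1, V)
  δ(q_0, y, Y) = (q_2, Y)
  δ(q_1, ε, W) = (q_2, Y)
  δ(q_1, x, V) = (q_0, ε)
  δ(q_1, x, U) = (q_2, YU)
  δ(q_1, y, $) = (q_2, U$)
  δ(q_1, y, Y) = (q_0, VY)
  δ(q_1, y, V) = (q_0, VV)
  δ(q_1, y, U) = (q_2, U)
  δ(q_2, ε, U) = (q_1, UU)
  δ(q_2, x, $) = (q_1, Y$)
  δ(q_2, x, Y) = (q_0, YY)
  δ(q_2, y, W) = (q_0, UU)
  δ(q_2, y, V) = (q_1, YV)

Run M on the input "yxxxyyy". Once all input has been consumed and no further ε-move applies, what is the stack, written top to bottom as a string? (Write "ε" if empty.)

Y$

(q_0, yxxxyyy, $)
  read y, top $: go to q_1, push V$ → (q_1, xxxyyy, V$)
  read x, top V: go to q_0, push ε → (q_0, xxyyy, $)
  read x, top $: go to q_2, push $ → (q_2, xyyy, $)
  read x, top $: go to q_1, push Y$ → (q_1, yyy, Y$)
  read y, top Y: go to q_0, push VY → (q_0, yy, VY$)
  ε-move, top V: go to q_1, push ε → (q_1, yy, Y$)
  read y, top Y: go to q_0, push VY → (q_0, y, VY$)
  ε-move, top V: go to q_1, push ε → (q_1, y, Y$)
  read y, top Y: go to q_0, push VY → (q_0, ε, VY$)
  ε-move, top V: go to q_1, push ε → (q_1, ε, Y$)
All input consumed in state q_1 with stack Y$.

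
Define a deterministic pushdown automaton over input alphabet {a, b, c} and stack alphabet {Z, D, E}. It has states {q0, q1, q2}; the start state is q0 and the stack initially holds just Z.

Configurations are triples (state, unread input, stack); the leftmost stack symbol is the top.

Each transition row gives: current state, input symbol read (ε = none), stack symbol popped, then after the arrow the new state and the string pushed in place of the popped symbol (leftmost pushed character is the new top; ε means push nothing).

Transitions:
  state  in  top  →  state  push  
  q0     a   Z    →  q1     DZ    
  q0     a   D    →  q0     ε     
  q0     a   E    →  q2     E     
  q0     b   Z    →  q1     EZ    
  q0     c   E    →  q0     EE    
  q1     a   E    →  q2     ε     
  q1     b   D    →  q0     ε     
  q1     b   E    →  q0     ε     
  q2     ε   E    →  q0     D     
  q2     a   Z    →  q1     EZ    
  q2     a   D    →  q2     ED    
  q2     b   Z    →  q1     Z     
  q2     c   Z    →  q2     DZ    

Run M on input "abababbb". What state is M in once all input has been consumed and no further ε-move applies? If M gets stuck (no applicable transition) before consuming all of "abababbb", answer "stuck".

q0

(q0, abababbb, Z)
  read a, top Z: go to q1, push DZ → (q1, bababbb, DZ)
  read b, top D: go to q0, push ε → (q0, ababbb, Z)
  read a, top Z: go to q1, push DZ → (q1, babbb, DZ)
  read b, top D: go to q0, push ε → (q0, abbb, Z)
  read a, top Z: go to q1, push DZ → (q1, bbb, DZ)
  read b, top D: go to q0, push ε → (q0, bb, Z)
  read b, top Z: go to q1, push EZ → (q1, b, EZ)
  read b, top E: go to q0, push ε → (q0, ε, Z)
All input consumed; M is in state q0.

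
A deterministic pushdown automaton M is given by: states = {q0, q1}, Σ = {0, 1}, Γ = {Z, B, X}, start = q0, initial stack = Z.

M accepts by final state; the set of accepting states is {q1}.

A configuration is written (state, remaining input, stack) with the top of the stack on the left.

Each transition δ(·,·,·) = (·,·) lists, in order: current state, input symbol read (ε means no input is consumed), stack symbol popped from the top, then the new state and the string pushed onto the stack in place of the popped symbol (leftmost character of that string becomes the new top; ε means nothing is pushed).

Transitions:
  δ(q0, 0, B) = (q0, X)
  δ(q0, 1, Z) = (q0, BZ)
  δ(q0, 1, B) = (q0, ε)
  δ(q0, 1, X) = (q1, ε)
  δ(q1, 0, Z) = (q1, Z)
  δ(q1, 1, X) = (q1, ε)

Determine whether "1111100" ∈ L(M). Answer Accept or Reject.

(q0, 1111100, Z)
  read 1, top Z: go to q0, push BZ → (q0, 111100, BZ)
  read 1, top B: go to q0, push ε → (q0, 11100, Z)
  read 1, top Z: go to q0, push BZ → (q0, 1100, BZ)
  read 1, top B: go to q0, push ε → (q0, 100, Z)
  read 1, top Z: go to q0, push BZ → (q0, 00, BZ)
  read 0, top B: go to q0, push X → (q0, 0, XZ)
No transition applies at (q0, 0, XZ); input not fully consumed.

Reject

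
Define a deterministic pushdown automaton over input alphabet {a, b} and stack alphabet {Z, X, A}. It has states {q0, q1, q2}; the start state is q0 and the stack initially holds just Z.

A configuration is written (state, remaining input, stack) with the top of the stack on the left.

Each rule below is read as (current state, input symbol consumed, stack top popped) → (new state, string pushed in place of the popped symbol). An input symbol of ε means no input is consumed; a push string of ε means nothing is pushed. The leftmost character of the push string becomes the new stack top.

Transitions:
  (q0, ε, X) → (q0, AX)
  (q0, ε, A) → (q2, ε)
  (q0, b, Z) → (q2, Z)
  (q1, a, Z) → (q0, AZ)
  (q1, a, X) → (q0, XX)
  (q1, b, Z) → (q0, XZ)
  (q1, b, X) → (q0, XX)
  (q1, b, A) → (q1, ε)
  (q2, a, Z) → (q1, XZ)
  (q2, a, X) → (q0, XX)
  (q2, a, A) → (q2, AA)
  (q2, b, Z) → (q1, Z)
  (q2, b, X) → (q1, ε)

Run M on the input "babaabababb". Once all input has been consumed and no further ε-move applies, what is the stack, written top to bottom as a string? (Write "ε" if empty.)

XXXXZ

(q0, babaabababb, Z) ⊢ (q2, abaabababb, Z) ⊢ (q1, baabababb, XZ) ⊢ (q0, aabababb, XXZ) ⊢ (q0, aabababb, AXXZ) ⊢ (q2, aabababb, XXZ) ⊢ (q0, abababb, XXXZ) ⊢ (q0, abababb, AXXXZ) ⊢ (q2, abababb, XXXZ) ⊢ (q0, bababb, XXXXZ) ⊢ (q0, bababb, AXXXXZ) ⊢ (q2, bababb, XXXXZ) ⊢ (q1, ababb, XXXZ) ⊢ (q0, babb, XXXXZ) ⊢ (q0, babb, AXXXXZ) ⊢ (q2, babb, XXXXZ) ⊢ (q1, abb, XXXZ) ⊢ (q0, bb, XXXXZ) ⊢ (q0, bb, AXXXXZ) ⊢ (q2, bb, XXXXZ) ⊢ (q1, b, XXXZ) ⊢ (q0, ε, XXXXZ) ⊢ (q0, ε, AXXXXZ) ⊢ (q2, ε, XXXXZ)
All input consumed in state q2 with stack XXXXZ.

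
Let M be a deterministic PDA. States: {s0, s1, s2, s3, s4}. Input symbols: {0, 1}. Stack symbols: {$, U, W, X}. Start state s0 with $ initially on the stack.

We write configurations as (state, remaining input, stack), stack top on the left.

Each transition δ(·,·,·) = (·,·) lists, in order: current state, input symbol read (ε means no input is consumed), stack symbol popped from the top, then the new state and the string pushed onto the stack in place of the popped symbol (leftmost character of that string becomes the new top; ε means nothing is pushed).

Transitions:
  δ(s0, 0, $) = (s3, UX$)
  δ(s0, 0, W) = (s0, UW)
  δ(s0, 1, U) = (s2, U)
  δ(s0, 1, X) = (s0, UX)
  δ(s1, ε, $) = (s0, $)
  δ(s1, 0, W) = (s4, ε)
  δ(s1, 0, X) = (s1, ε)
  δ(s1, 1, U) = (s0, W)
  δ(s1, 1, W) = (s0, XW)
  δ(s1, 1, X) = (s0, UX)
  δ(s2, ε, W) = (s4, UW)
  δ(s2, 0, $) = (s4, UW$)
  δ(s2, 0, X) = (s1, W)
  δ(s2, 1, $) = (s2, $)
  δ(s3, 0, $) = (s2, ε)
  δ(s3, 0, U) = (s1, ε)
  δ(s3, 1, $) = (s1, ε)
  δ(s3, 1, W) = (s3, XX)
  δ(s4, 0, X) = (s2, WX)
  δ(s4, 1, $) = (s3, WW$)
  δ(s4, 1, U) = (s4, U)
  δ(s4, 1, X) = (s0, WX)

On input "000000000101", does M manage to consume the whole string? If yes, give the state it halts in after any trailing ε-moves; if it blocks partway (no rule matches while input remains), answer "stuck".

(s0, 000000000101, $)
  read 0, top $: go to s3, push UX$ → (s3, 00000000101, UX$)
  read 0, top U: go to s1, push ε → (s1, 0000000101, X$)
  read 0, top X: go to s1, push ε → (s1, 000000101, $)
  ε-move, top $: go to s0, push $ → (s0, 000000101, $)
  read 0, top $: go to s3, push UX$ → (s3, 00000101, UX$)
  read 0, top U: go to s1, push ε → (s1, 0000101, X$)
  read 0, top X: go to s1, push ε → (s1, 000101, $)
  ε-move, top $: go to s0, push $ → (s0, 000101, $)
  read 0, top $: go to s3, push UX$ → (s3, 00101, UX$)
  read 0, top U: go to s1, push ε → (s1, 0101, X$)
  read 0, top X: go to s1, push ε → (s1, 101, $)
  ε-move, top $: go to s0, push $ → (s0, 101, $)
No transition for (s0, 1, top $); M blocks with input 101 remaining.

stuck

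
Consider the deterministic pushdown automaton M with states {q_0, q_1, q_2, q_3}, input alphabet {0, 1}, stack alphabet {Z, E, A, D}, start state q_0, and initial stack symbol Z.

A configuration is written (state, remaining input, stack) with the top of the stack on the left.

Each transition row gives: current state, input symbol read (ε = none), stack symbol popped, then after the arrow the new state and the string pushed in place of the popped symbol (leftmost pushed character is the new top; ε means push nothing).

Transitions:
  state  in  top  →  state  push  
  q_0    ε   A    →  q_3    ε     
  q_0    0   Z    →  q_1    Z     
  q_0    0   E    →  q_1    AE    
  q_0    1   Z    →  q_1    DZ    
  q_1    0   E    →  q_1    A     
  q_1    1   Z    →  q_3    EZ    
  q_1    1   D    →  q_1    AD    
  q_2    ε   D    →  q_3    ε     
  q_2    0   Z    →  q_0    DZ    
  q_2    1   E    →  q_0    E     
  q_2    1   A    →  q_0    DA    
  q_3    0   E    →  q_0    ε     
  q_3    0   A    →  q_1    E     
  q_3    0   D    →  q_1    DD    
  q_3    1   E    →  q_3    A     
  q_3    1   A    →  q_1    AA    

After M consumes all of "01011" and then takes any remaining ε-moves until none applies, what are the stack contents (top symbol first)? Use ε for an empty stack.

ADZ

(q_0, 01011, Z)
  read 0, top Z: go to q_1, push Z → (q_1, 1011, Z)
  read 1, top Z: go to q_3, push EZ → (q_3, 011, EZ)
  read 0, top E: go to q_0, push ε → (q_0, 11, Z)
  read 1, top Z: go to q_1, push DZ → (q_1, 1, DZ)
  read 1, top D: go to q_1, push AD → (q_1, ε, ADZ)
All input consumed in state q_1 with stack ADZ.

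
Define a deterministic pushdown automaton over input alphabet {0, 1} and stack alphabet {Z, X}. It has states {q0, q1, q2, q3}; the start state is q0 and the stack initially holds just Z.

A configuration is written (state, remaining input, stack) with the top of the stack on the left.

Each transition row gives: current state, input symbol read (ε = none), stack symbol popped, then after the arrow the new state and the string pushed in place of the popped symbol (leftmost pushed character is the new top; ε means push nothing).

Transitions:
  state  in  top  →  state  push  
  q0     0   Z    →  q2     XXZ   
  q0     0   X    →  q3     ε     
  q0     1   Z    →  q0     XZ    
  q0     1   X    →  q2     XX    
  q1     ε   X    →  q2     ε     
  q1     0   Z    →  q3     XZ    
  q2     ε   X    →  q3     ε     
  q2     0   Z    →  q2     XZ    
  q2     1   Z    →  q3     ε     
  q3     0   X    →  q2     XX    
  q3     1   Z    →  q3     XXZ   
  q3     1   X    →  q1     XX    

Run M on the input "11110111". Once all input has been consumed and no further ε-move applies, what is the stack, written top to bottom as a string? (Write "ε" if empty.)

XXZ

(q0, 11110111, Z)
  read 1, top Z: go to q0, push XZ → (q0, 1110111, XZ)
  read 1, top X: go to q2, push XX → (q2, 110111, XXZ)
  ε-move, top X: go to q3, push ε → (q3, 110111, XZ)
  read 1, top X: go to q1, push XX → (q1, 10111, XXZ)
  ε-move, top X: go to q2, push ε → (q2, 10111, XZ)
  ε-move, top X: go to q3, push ε → (q3, 10111, Z)
  read 1, top Z: go to q3, push XXZ → (q3, 0111, XXZ)
  read 0, top X: go to q2, push XX → (q2, 111, XXXZ)
  ε-move, top X: go to q3, push ε → (q3, 111, XXZ)
  read 1, top X: go to q1, push XX → (q1, 11, XXXZ)
  ε-move, top X: go to q2, push ε → (q2, 11, XXZ)
  ε-move, top X: go to q3, push ε → (q3, 11, XZ)
  read 1, top X: go to q1, push XX → (q1, 1, XXZ)
  ε-move, top X: go to q2, push ε → (q2, 1, XZ)
  ε-move, top X: go to q3, push ε → (q3, 1, Z)
  read 1, top Z: go to q3, push XXZ → (q3, ε, XXZ)
All input consumed in state q3 with stack XXZ.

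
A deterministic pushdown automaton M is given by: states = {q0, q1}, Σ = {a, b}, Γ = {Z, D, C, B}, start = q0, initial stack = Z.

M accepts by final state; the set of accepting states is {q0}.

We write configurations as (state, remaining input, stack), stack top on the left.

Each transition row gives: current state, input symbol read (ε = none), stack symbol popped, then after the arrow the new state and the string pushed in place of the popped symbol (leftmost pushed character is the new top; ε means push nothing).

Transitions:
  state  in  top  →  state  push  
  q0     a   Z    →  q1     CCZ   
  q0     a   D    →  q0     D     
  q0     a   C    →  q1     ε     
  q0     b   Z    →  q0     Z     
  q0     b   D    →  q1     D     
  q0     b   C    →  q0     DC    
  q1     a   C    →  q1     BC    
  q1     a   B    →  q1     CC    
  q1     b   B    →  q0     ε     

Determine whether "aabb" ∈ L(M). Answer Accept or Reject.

(q0, aabb, Z)
  read a, top Z: go to q1, push CCZ → (q1, abb, CCZ)
  read a, top C: go to q1, push BC → (q1, bb, BCCZ)
  read b, top B: go to q0, push ε → (q0, b, CCZ)
  read b, top C: go to q0, push DC → (q0, ε, DCCZ)
All input consumed; state q0 ∈ F.

Accept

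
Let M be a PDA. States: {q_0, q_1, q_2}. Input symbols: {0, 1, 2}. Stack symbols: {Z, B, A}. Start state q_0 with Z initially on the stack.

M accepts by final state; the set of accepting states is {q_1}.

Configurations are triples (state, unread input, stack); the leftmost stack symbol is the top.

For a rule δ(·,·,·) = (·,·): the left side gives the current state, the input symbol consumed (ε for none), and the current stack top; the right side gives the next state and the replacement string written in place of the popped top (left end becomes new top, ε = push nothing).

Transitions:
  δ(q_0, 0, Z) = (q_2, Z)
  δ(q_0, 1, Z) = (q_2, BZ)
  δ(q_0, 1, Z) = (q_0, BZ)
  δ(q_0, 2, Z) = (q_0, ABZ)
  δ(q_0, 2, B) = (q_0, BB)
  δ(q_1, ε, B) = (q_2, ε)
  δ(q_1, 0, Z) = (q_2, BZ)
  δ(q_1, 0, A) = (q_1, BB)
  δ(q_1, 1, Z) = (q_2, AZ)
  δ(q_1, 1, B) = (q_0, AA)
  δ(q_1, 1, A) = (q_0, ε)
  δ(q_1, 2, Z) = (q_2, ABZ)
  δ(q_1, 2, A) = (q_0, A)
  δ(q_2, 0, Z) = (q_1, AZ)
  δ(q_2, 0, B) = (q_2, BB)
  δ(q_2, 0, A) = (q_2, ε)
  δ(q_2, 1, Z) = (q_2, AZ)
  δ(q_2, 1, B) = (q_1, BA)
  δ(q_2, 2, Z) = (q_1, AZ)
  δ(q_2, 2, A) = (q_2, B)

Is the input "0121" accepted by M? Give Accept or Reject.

One accepting computation: (q_0, 0121, Z) ⊢ (q_2, 121, Z) ⊢ (q_2, 21, AZ) ⊢ (q_2, 1, BZ) ⊢ (q_1, ε, BAZ)
All input consumed and state q_1 ∈ F.

Accept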